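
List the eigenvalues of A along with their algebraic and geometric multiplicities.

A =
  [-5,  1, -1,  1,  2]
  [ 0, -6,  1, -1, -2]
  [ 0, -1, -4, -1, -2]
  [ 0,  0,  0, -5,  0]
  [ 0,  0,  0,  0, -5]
λ = -5: alg = 5, geom = 4

Step 1 — factor the characteristic polynomial to read off the algebraic multiplicities:
  χ_A(x) = (x + 5)^5

Step 2 — compute geometric multiplicities via the rank-nullity identity g(λ) = n − rank(A − λI):
  rank(A − (-5)·I) = 1, so dim ker(A − (-5)·I) = n − 1 = 4

Summary:
  λ = -5: algebraic multiplicity = 5, geometric multiplicity = 4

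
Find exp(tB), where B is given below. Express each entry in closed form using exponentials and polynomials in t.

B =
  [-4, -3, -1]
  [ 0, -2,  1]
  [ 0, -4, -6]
e^{tB} =
  [exp(-4*t), -t^2*exp(-4*t) - 3*t*exp(-4*t), -t^2*exp(-4*t)/2 - t*exp(-4*t)]
  [0, 2*t*exp(-4*t) + exp(-4*t), t*exp(-4*t)]
  [0, -4*t*exp(-4*t), -2*t*exp(-4*t) + exp(-4*t)]

Strategy: write B = P · J · P⁻¹ where J is a Jordan canonical form, so e^{tB} = P · e^{tJ} · P⁻¹, and e^{tJ} can be computed block-by-block.

B has Jordan form
J =
  [-4,  1,  0]
  [ 0, -4,  1]
  [ 0,  0, -4]
(up to reordering of blocks).

Per-block formulas:
  For a 3×3 Jordan block J_3(-4): exp(t · J_3(-4)) = e^(-4t)·(I + t·N + (t^2/2)·N^2), where N is the 3×3 nilpotent shift.

After assembling e^{tJ} and conjugating by P, we get:

e^{tB} =
  [exp(-4*t), -t^2*exp(-4*t) - 3*t*exp(-4*t), -t^2*exp(-4*t)/2 - t*exp(-4*t)]
  [0, 2*t*exp(-4*t) + exp(-4*t), t*exp(-4*t)]
  [0, -4*t*exp(-4*t), -2*t*exp(-4*t) + exp(-4*t)]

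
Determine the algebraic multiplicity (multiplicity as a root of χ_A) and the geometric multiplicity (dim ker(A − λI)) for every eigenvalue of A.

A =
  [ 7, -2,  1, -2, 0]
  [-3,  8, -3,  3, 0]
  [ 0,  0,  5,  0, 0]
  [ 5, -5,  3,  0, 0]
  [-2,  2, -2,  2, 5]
λ = 5: alg = 5, geom = 3

Step 1 — factor the characteristic polynomial to read off the algebraic multiplicities:
  χ_A(x) = (x - 5)^5

Step 2 — compute geometric multiplicities via the rank-nullity identity g(λ) = n − rank(A − λI):
  rank(A − (5)·I) = 2, so dim ker(A − (5)·I) = n − 2 = 3

Summary:
  λ = 5: algebraic multiplicity = 5, geometric multiplicity = 3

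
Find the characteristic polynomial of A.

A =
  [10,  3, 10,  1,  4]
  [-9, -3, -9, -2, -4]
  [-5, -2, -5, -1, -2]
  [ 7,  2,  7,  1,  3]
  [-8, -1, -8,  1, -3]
x^5

Expanding det(x·I − A) (e.g. by cofactor expansion or by noting that A is similar to its Jordan form J, which has the same characteristic polynomial as A) gives
  χ_A(x) = x^5
which factors as x^5. The eigenvalues (with algebraic multiplicities) are λ = 0 with multiplicity 5.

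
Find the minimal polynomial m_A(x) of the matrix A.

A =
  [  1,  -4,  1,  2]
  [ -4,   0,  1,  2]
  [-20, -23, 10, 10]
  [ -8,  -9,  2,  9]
x^3 - 15*x^2 + 75*x - 125

The characteristic polynomial is χ_A(x) = (x - 5)^4, so the eigenvalues are known. The minimal polynomial is
  m_A(x) = Π_λ (x − λ)^{k_λ}
where k_λ is the size of the *largest* Jordan block for λ (equivalently, the smallest k with (A − λI)^k v = 0 for every generalised eigenvector v of λ).

  λ = 5: largest Jordan block has size 3, contributing (x − 5)^3

So m_A(x) = (x - 5)^3 = x^3 - 15*x^2 + 75*x - 125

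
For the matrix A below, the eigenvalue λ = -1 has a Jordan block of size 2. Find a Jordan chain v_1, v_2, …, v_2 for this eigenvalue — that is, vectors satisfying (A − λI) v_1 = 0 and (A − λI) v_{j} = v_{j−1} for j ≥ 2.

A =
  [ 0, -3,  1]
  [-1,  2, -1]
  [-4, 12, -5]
A Jordan chain for λ = -1 of length 2:
v_1 = (1, -1, -4)ᵀ
v_2 = (1, 0, 0)ᵀ

Let N = A − (-1)·I. We want v_2 with N^2 v_2 = 0 but N^1 v_2 ≠ 0; then v_{j-1} := N · v_j for j = 2, …, 2.

Pick v_2 = (1, 0, 0)ᵀ.
Then v_1 = N · v_2 = (1, -1, -4)ᵀ.

Sanity check: (A − (-1)·I) v_1 = (0, 0, 0)ᵀ = 0. ✓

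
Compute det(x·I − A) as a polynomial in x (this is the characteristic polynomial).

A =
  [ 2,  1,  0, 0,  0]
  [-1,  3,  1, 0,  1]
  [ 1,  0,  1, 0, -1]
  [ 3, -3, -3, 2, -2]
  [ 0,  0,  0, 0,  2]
x^5 - 10*x^4 + 40*x^3 - 80*x^2 + 80*x - 32

Expanding det(x·I − A) (e.g. by cofactor expansion or by noting that A is similar to its Jordan form J, which has the same characteristic polynomial as A) gives
  χ_A(x) = x^5 - 10*x^4 + 40*x^3 - 80*x^2 + 80*x - 32
which factors as (x - 2)^5. The eigenvalues (with algebraic multiplicities) are λ = 2 with multiplicity 5.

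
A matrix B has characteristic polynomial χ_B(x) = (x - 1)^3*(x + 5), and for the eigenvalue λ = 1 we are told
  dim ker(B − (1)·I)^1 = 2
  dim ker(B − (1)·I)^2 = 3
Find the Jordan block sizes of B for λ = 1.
Block sizes for λ = 1: [2, 1]

From the dimensions of kernels of powers, the number of Jordan blocks of size at least j is d_j − d_{j−1} where d_j = dim ker(N^j) (with d_0 = 0). Computing the differences gives [2, 1].
The number of blocks of size exactly k is (#blocks of size ≥ k) − (#blocks of size ≥ k + 1), so the partition is: 1 block(s) of size 1, 1 block(s) of size 2.
In nonincreasing order the block sizes are [2, 1].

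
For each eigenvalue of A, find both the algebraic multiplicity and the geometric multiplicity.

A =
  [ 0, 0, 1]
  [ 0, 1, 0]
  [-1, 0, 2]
λ = 1: alg = 3, geom = 2

Step 1 — factor the characteristic polynomial to read off the algebraic multiplicities:
  χ_A(x) = (x - 1)^3

Step 2 — compute geometric multiplicities via the rank-nullity identity g(λ) = n − rank(A − λI):
  rank(A − (1)·I) = 1, so dim ker(A − (1)·I) = n − 1 = 2

Summary:
  λ = 1: algebraic multiplicity = 3, geometric multiplicity = 2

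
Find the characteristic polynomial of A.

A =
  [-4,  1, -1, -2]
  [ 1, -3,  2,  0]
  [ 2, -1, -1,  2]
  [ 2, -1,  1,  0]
x^4 + 8*x^3 + 24*x^2 + 32*x + 16

Expanding det(x·I − A) (e.g. by cofactor expansion or by noting that A is similar to its Jordan form J, which has the same characteristic polynomial as A) gives
  χ_A(x) = x^4 + 8*x^3 + 24*x^2 + 32*x + 16
which factors as (x + 2)^4. The eigenvalues (with algebraic multiplicities) are λ = -2 with multiplicity 4.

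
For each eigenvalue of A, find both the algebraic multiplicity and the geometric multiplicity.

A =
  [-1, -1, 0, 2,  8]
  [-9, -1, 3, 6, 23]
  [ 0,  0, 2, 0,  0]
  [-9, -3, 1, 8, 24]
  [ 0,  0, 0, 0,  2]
λ = 2: alg = 5, geom = 2

Step 1 — factor the characteristic polynomial to read off the algebraic multiplicities:
  χ_A(x) = (x - 2)^5

Step 2 — compute geometric multiplicities via the rank-nullity identity g(λ) = n − rank(A − λI):
  rank(A − (2)·I) = 3, so dim ker(A − (2)·I) = n − 3 = 2

Summary:
  λ = 2: algebraic multiplicity = 5, geometric multiplicity = 2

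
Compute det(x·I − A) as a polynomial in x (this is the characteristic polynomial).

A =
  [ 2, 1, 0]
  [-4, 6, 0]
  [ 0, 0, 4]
x^3 - 12*x^2 + 48*x - 64

Expanding det(x·I − A) (e.g. by cofactor expansion or by noting that A is similar to its Jordan form J, which has the same characteristic polynomial as A) gives
  χ_A(x) = x^3 - 12*x^2 + 48*x - 64
which factors as (x - 4)^3. The eigenvalues (with algebraic multiplicities) are λ = 4 with multiplicity 3.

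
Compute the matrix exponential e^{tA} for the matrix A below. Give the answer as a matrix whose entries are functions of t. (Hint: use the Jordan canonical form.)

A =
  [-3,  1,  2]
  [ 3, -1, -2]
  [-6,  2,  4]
e^{tA} =
  [1 - 3*t, t, 2*t]
  [3*t, 1 - t, -2*t]
  [-6*t, 2*t, 4*t + 1]

Strategy: write A = P · J · P⁻¹ where J is a Jordan canonical form, so e^{tA} = P · e^{tJ} · P⁻¹, and e^{tJ} can be computed block-by-block.

A has Jordan form
J =
  [0, 1, 0]
  [0, 0, 0]
  [0, 0, 0]
(up to reordering of blocks).

Per-block formulas:
  For a 2×2 Jordan block J_2(0): exp(t · J_2(0)) = e^(0t)·(I + t·N), where N is the 2×2 nilpotent shift.
  For a 1×1 block at λ = 0: exp(t · [0]) = [e^(0t)].

After assembling e^{tJ} and conjugating by P, we get:

e^{tA} =
  [1 - 3*t, t, 2*t]
  [3*t, 1 - t, -2*t]
  [-6*t, 2*t, 4*t + 1]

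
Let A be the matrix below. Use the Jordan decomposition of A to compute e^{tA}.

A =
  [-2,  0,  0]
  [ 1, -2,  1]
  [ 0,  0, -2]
e^{tA} =
  [exp(-2*t), 0, 0]
  [t*exp(-2*t), exp(-2*t), t*exp(-2*t)]
  [0, 0, exp(-2*t)]

Strategy: write A = P · J · P⁻¹ where J is a Jordan canonical form, so e^{tA} = P · e^{tJ} · P⁻¹, and e^{tJ} can be computed block-by-block.

A has Jordan form
J =
  [-2,  1,  0]
  [ 0, -2,  0]
  [ 0,  0, -2]
(up to reordering of blocks).

Per-block formulas:
  For a 2×2 Jordan block J_2(-2): exp(t · J_2(-2)) = e^(-2t)·(I + t·N), where N is the 2×2 nilpotent shift.
  For a 1×1 block at λ = -2: exp(t · [-2]) = [e^(-2t)].

After assembling e^{tJ} and conjugating by P, we get:

e^{tA} =
  [exp(-2*t), 0, 0]
  [t*exp(-2*t), exp(-2*t), t*exp(-2*t)]
  [0, 0, exp(-2*t)]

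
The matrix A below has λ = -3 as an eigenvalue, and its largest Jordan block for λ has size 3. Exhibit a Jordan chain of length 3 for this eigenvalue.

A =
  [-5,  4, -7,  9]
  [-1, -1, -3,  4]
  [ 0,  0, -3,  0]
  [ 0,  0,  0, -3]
A Jordan chain for λ = -3 of length 3:
v_1 = (2, 1, 0, 0)ᵀ
v_2 = (-7, -3, 0, 0)ᵀ
v_3 = (0, 0, 1, 0)ᵀ

Let N = A − (-3)·I. We want v_3 with N^3 v_3 = 0 but N^2 v_3 ≠ 0; then v_{j-1} := N · v_j for j = 3, …, 2.

Pick v_3 = (0, 0, 1, 0)ᵀ.
Then v_2 = N · v_3 = (-7, -3, 0, 0)ᵀ.
Then v_1 = N · v_2 = (2, 1, 0, 0)ᵀ.

Sanity check: (A − (-3)·I) v_1 = (0, 0, 0, 0)ᵀ = 0. ✓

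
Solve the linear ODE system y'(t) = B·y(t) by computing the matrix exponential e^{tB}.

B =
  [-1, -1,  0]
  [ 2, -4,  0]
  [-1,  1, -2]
e^{tB} =
  [2*exp(-2*t) - exp(-3*t), -exp(-2*t) + exp(-3*t), 0]
  [2*exp(-2*t) - 2*exp(-3*t), -exp(-2*t) + 2*exp(-3*t), 0]
  [-exp(-2*t) + exp(-3*t), exp(-2*t) - exp(-3*t), exp(-2*t)]

Strategy: write B = P · J · P⁻¹ where J is a Jordan canonical form, so e^{tB} = P · e^{tJ} · P⁻¹, and e^{tJ} can be computed block-by-block.

B has Jordan form
J =
  [-3,  0,  0]
  [ 0, -2,  0]
  [ 0,  0, -2]
(up to reordering of blocks).

Per-block formulas:
  For a 1×1 block at λ = -2: exp(t · [-2]) = [e^(-2t)].
  For a 1×1 block at λ = -3: exp(t · [-3]) = [e^(-3t)].

After assembling e^{tJ} and conjugating by P, we get:

e^{tB} =
  [2*exp(-2*t) - exp(-3*t), -exp(-2*t) + exp(-3*t), 0]
  [2*exp(-2*t) - 2*exp(-3*t), -exp(-2*t) + 2*exp(-3*t), 0]
  [-exp(-2*t) + exp(-3*t), exp(-2*t) - exp(-3*t), exp(-2*t)]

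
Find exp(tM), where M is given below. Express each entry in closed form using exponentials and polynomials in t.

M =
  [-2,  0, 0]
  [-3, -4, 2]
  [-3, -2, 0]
e^{tM} =
  [exp(-2*t), 0, 0]
  [-3*t*exp(-2*t), -2*t*exp(-2*t) + exp(-2*t), 2*t*exp(-2*t)]
  [-3*t*exp(-2*t), -2*t*exp(-2*t), 2*t*exp(-2*t) + exp(-2*t)]

Strategy: write M = P · J · P⁻¹ where J is a Jordan canonical form, so e^{tM} = P · e^{tJ} · P⁻¹, and e^{tJ} can be computed block-by-block.

M has Jordan form
J =
  [-2,  1,  0]
  [ 0, -2,  0]
  [ 0,  0, -2]
(up to reordering of blocks).

Per-block formulas:
  For a 1×1 block at λ = -2: exp(t · [-2]) = [e^(-2t)].
  For a 2×2 Jordan block J_2(-2): exp(t · J_2(-2)) = e^(-2t)·(I + t·N), where N is the 2×2 nilpotent shift.

After assembling e^{tJ} and conjugating by P, we get:

e^{tM} =
  [exp(-2*t), 0, 0]
  [-3*t*exp(-2*t), -2*t*exp(-2*t) + exp(-2*t), 2*t*exp(-2*t)]
  [-3*t*exp(-2*t), -2*t*exp(-2*t), 2*t*exp(-2*t) + exp(-2*t)]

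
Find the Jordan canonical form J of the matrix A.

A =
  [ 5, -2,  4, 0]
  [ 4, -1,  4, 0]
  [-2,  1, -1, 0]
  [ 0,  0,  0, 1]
J_2(1) ⊕ J_1(1) ⊕ J_1(1)

The characteristic polynomial is
  det(x·I − A) = x^4 - 4*x^3 + 6*x^2 - 4*x + 1 = (x - 1)^4

Eigenvalues and multiplicities (the geometric multiplicity of λ is n − rank(A − λI), which equals the number of Jordan blocks for λ):
  λ = 1: algebraic multiplicity = 4, geometric multiplicity = 3

Determining the block sizes for each eigenvalue:
  λ = 1: 3 blocks summing to 4 forces exactly one block of size 2 and the rest size 1 → block sizes [2, 1, 1]

Assembling the blocks gives a Jordan form
J =
  [1, 1, 0, 0]
  [0, 1, 0, 0]
  [0, 0, 1, 0]
  [0, 0, 0, 1]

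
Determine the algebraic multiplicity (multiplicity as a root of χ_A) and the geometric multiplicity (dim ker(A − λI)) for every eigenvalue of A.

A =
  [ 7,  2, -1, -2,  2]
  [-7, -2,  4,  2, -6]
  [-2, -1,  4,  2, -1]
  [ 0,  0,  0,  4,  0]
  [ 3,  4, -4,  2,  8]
λ = 4: alg = 4, geom = 2; λ = 5: alg = 1, geom = 1

Step 1 — factor the characteristic polynomial to read off the algebraic multiplicities:
  χ_A(x) = (x - 5)*(x - 4)^4

Step 2 — compute geometric multiplicities via the rank-nullity identity g(λ) = n − rank(A − λI):
  rank(A − (4)·I) = 3, so dim ker(A − (4)·I) = n − 3 = 2
  rank(A − (5)·I) = 4, so dim ker(A − (5)·I) = n − 4 = 1

Summary:
  λ = 4: algebraic multiplicity = 4, geometric multiplicity = 2
  λ = 5: algebraic multiplicity = 1, geometric multiplicity = 1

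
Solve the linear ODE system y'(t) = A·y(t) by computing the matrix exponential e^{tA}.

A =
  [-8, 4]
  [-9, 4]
e^{tA} =
  [-6*t*exp(-2*t) + exp(-2*t), 4*t*exp(-2*t)]
  [-9*t*exp(-2*t), 6*t*exp(-2*t) + exp(-2*t)]

Strategy: write A = P · J · P⁻¹ where J is a Jordan canonical form, so e^{tA} = P · e^{tJ} · P⁻¹, and e^{tJ} can be computed block-by-block.

A has Jordan form
J =
  [-2,  1]
  [ 0, -2]
(up to reordering of blocks).

Per-block formulas:
  For a 2×2 Jordan block J_2(-2): exp(t · J_2(-2)) = e^(-2t)·(I + t·N), where N is the 2×2 nilpotent shift.

After assembling e^{tJ} and conjugating by P, we get:

e^{tA} =
  [-6*t*exp(-2*t) + exp(-2*t), 4*t*exp(-2*t)]
  [-9*t*exp(-2*t), 6*t*exp(-2*t) + exp(-2*t)]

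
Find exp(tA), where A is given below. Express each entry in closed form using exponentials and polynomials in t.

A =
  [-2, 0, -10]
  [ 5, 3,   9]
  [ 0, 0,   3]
e^{tA} =
  [exp(-2*t), 0, -2*exp(3*t) + 2*exp(-2*t)]
  [exp(3*t) - exp(-2*t), exp(3*t), -t*exp(3*t) + 2*exp(3*t) - 2*exp(-2*t)]
  [0, 0, exp(3*t)]

Strategy: write A = P · J · P⁻¹ where J is a Jordan canonical form, so e^{tA} = P · e^{tJ} · P⁻¹, and e^{tJ} can be computed block-by-block.

A has Jordan form
J =
  [-2, 0, 0]
  [ 0, 3, 1]
  [ 0, 0, 3]
(up to reordering of blocks).

Per-block formulas:
  For a 1×1 block at λ = -2: exp(t · [-2]) = [e^(-2t)].
  For a 2×2 Jordan block J_2(3): exp(t · J_2(3)) = e^(3t)·(I + t·N), where N is the 2×2 nilpotent shift.

After assembling e^{tJ} and conjugating by P, we get:

e^{tA} =
  [exp(-2*t), 0, -2*exp(3*t) + 2*exp(-2*t)]
  [exp(3*t) - exp(-2*t), exp(3*t), -t*exp(3*t) + 2*exp(3*t) - 2*exp(-2*t)]
  [0, 0, exp(3*t)]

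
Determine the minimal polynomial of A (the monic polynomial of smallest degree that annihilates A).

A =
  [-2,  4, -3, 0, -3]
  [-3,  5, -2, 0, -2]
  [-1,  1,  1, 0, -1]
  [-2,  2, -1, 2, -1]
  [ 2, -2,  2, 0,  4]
x^3 - 6*x^2 + 12*x - 8

The characteristic polynomial is χ_A(x) = (x - 2)^5, so the eigenvalues are known. The minimal polynomial is
  m_A(x) = Π_λ (x − λ)^{k_λ}
where k_λ is the size of the *largest* Jordan block for λ (equivalently, the smallest k with (A − λI)^k v = 0 for every generalised eigenvector v of λ).

  λ = 2: largest Jordan block has size 3, contributing (x − 2)^3

So m_A(x) = (x - 2)^3 = x^3 - 6*x^2 + 12*x - 8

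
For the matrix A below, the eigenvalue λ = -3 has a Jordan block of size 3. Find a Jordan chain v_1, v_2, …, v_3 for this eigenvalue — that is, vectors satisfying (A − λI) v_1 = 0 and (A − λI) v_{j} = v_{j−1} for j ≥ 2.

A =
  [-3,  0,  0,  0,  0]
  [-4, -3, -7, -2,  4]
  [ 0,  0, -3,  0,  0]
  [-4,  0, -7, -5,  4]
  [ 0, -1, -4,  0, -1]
A Jordan chain for λ = -3 of length 3:
v_1 = (0, 8, 0, 8, 4)ᵀ
v_2 = (0, -4, 0, -4, 0)ᵀ
v_3 = (1, 0, 0, 0, 0)ᵀ

Let N = A − (-3)·I. We want v_3 with N^3 v_3 = 0 but N^2 v_3 ≠ 0; then v_{j-1} := N · v_j for j = 3, …, 2.

Pick v_3 = (1, 0, 0, 0, 0)ᵀ.
Then v_2 = N · v_3 = (0, -4, 0, -4, 0)ᵀ.
Then v_1 = N · v_2 = (0, 8, 0, 8, 4)ᵀ.

Sanity check: (A − (-3)·I) v_1 = (0, 0, 0, 0, 0)ᵀ = 0. ✓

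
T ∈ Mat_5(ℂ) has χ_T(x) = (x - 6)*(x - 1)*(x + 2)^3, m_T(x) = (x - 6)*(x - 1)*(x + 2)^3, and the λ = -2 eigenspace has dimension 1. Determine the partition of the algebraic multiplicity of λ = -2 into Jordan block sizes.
Block sizes for λ = -2: [3]

Step 1 — from the characteristic polynomial, algebraic multiplicity of λ = -2 is 3. From dim ker(T − (-2)·I) = 1, there are exactly 1 Jordan blocks for λ = -2.
Step 2 — from the minimal polynomial, the factor (x + 2)^3 tells us the largest block for λ = -2 has size 3.
Step 3 — with total size 3, 1 blocks, and largest block 3, the block sizes (in nonincreasing order) are [3].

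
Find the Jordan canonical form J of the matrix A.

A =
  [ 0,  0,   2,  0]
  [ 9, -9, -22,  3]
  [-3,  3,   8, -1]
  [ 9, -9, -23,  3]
J_1(0) ⊕ J_1(0) ⊕ J_2(1)

The characteristic polynomial is
  det(x·I − A) = x^4 - 2*x^3 + x^2 = x^2*(x - 1)^2

Eigenvalues and multiplicities (the geometric multiplicity of λ is n − rank(A − λI), which equals the number of Jordan blocks for λ):
  λ = 0: algebraic multiplicity = 2, geometric multiplicity = 2
  λ = 1: algebraic multiplicity = 2, geometric multiplicity = 1

Determining the block sizes for each eigenvalue:
  λ = 0: gm = am = 2, so every block has size 1 → block sizes [1, 1]
  λ = 1: one block (gm = 1), so the single block has size am = 2 → block sizes [2]

Assembling the blocks gives a Jordan form
J =
  [0, 0, 0, 0]
  [0, 0, 0, 0]
  [0, 0, 1, 1]
  [0, 0, 0, 1]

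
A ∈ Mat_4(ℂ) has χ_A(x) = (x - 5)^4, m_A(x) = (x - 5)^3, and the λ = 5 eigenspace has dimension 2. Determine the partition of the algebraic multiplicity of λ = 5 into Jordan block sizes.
Block sizes for λ = 5: [3, 1]

Step 1 — from the characteristic polynomial, algebraic multiplicity of λ = 5 is 4. From dim ker(A − (5)·I) = 2, there are exactly 2 Jordan blocks for λ = 5.
Step 2 — from the minimal polynomial, the factor (x − 5)^3 tells us the largest block for λ = 5 has size 3.
Step 3 — with total size 4, 2 blocks, and largest block 3, the block sizes (in nonincreasing order) are [3, 1].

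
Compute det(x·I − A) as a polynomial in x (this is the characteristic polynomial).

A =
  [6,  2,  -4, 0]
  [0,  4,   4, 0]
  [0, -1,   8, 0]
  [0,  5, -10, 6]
x^4 - 24*x^3 + 216*x^2 - 864*x + 1296

Expanding det(x·I − A) (e.g. by cofactor expansion or by noting that A is similar to its Jordan form J, which has the same characteristic polynomial as A) gives
  χ_A(x) = x^4 - 24*x^3 + 216*x^2 - 864*x + 1296
which factors as (x - 6)^4. The eigenvalues (with algebraic multiplicities) are λ = 6 with multiplicity 4.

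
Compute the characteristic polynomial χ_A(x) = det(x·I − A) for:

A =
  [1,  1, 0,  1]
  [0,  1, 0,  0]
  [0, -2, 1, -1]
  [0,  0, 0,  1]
x^4 - 4*x^3 + 6*x^2 - 4*x + 1

Expanding det(x·I − A) (e.g. by cofactor expansion or by noting that A is similar to its Jordan form J, which has the same characteristic polynomial as A) gives
  χ_A(x) = x^4 - 4*x^3 + 6*x^2 - 4*x + 1
which factors as (x - 1)^4. The eigenvalues (with algebraic multiplicities) are λ = 1 with multiplicity 4.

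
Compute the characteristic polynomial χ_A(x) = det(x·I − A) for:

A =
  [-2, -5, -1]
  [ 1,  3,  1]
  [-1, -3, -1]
x^3

Expanding det(x·I − A) (e.g. by cofactor expansion or by noting that A is similar to its Jordan form J, which has the same characteristic polynomial as A) gives
  χ_A(x) = x^3
which factors as x^3. The eigenvalues (with algebraic multiplicities) are λ = 0 with multiplicity 3.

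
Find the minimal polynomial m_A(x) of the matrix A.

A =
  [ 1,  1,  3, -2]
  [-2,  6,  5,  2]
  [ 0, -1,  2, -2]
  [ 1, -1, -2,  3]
x^2 - 6*x + 9

The characteristic polynomial is χ_A(x) = (x - 3)^4, so the eigenvalues are known. The minimal polynomial is
  m_A(x) = Π_λ (x − λ)^{k_λ}
where k_λ is the size of the *largest* Jordan block for λ (equivalently, the smallest k with (A − λI)^k v = 0 for every generalised eigenvector v of λ).

  λ = 3: largest Jordan block has size 2, contributing (x − 3)^2

So m_A(x) = (x - 3)^2 = x^2 - 6*x + 9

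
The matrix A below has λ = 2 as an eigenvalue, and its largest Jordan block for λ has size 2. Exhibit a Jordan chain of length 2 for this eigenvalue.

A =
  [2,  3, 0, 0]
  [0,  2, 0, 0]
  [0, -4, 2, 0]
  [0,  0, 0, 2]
A Jordan chain for λ = 2 of length 2:
v_1 = (3, 0, -4, 0)ᵀ
v_2 = (0, 1, 0, 0)ᵀ

Let N = A − (2)·I. We want v_2 with N^2 v_2 = 0 but N^1 v_2 ≠ 0; then v_{j-1} := N · v_j for j = 2, …, 2.

Pick v_2 = (0, 1, 0, 0)ᵀ.
Then v_1 = N · v_2 = (3, 0, -4, 0)ᵀ.

Sanity check: (A − (2)·I) v_1 = (0, 0, 0, 0)ᵀ = 0. ✓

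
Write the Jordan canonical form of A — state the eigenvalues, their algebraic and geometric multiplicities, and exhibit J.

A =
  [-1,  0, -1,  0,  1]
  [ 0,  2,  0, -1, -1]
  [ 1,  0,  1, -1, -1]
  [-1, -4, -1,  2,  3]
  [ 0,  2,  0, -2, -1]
J_1(0) ⊕ J_1(0) ⊕ J_3(1)

The characteristic polynomial is
  det(x·I − A) = x^5 - 3*x^4 + 3*x^3 - x^2 = x^2*(x - 1)^3

Eigenvalues and multiplicities (the geometric multiplicity of λ is n − rank(A − λI), which equals the number of Jordan blocks for λ):
  λ = 0: algebraic multiplicity = 2, geometric multiplicity = 2
  λ = 1: algebraic multiplicity = 3, geometric multiplicity = 1

Determining the block sizes for each eigenvalue:
  λ = 0: gm = am = 2, so every block has size 1 → block sizes [1, 1]
  λ = 1: one block (gm = 1), so the single block has size am = 3 → block sizes [3]

Assembling the blocks gives a Jordan form
J =
  [0, 0, 0, 0, 0]
  [0, 0, 0, 0, 0]
  [0, 0, 1, 1, 0]
  [0, 0, 0, 1, 1]
  [0, 0, 0, 0, 1]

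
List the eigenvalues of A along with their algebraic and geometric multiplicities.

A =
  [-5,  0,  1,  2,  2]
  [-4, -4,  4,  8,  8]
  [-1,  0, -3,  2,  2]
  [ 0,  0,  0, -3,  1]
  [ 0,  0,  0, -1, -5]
λ = -4: alg = 5, geom = 3

Step 1 — factor the characteristic polynomial to read off the algebraic multiplicities:
  χ_A(x) = (x + 4)^5

Step 2 — compute geometric multiplicities via the rank-nullity identity g(λ) = n − rank(A − λI):
  rank(A − (-4)·I) = 2, so dim ker(A − (-4)·I) = n − 2 = 3

Summary:
  λ = -4: algebraic multiplicity = 5, geometric multiplicity = 3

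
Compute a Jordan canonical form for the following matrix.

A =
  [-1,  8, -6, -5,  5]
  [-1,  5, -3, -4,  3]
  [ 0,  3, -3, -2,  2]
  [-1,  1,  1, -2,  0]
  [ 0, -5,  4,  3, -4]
J_3(-1) ⊕ J_2(-1)

The characteristic polynomial is
  det(x·I − A) = x^5 + 5*x^4 + 10*x^3 + 10*x^2 + 5*x + 1 = (x + 1)^5

Eigenvalues and multiplicities (the geometric multiplicity of λ is n − rank(A − λI), which equals the number of Jordan blocks for λ):
  λ = -1: algebraic multiplicity = 5, geometric multiplicity = 2

Determining the block sizes for each eigenvalue:
  λ = -1: with am = 5 and gm = 2, the partition is not yet determined (e.g. several partitions of 5 into 2 parts exist). Let N = A − (-1)·I. Computing rank(N^1) = 3, rank(N^2) = 1, rank(N^3) = 0; the number of blocks of size ≥ j is rank(N^{j−1}) − rank(N^j), giving [2, 2, 1]. So we have 1 block(s) of size 3, 1 block(s) of size 2 → block sizes [3, 2]

Assembling the blocks gives a Jordan form
J =
  [-1,  1,  0,  0,  0]
  [ 0, -1,  1,  0,  0]
  [ 0,  0, -1,  0,  0]
  [ 0,  0,  0, -1,  1]
  [ 0,  0,  0,  0, -1]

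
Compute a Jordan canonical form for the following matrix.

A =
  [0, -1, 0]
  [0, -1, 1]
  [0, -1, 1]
J_3(0)

The characteristic polynomial is
  det(x·I − A) = x^3

Eigenvalues and multiplicities (the geometric multiplicity of λ is n − rank(A − λI), which equals the number of Jordan blocks for λ):
  λ = 0: algebraic multiplicity = 3, geometric multiplicity = 1

Determining the block sizes for each eigenvalue:
  λ = 0: one block (gm = 1), so the single block has size am = 3 → block sizes [3]

Assembling the blocks gives a Jordan form
J =
  [0, 1, 0]
  [0, 0, 1]
  [0, 0, 0]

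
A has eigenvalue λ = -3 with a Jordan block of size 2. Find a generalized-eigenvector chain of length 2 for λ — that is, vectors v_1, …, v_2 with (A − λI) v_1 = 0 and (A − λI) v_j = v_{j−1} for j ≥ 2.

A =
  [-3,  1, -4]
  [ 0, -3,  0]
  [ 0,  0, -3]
A Jordan chain for λ = -3 of length 2:
v_1 = (1, 0, 0)ᵀ
v_2 = (0, 1, 0)ᵀ

Let N = A − (-3)·I. We want v_2 with N^2 v_2 = 0 but N^1 v_2 ≠ 0; then v_{j-1} := N · v_j for j = 2, …, 2.

Pick v_2 = (0, 1, 0)ᵀ.
Then v_1 = N · v_2 = (1, 0, 0)ᵀ.

Sanity check: (A − (-3)·I) v_1 = (0, 0, 0)ᵀ = 0. ✓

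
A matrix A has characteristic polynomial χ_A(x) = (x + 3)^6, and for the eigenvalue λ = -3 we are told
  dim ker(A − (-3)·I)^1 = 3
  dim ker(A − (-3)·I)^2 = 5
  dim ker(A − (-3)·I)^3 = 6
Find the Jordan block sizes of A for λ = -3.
Block sizes for λ = -3: [3, 2, 1]

From the dimensions of kernels of powers, the number of Jordan blocks of size at least j is d_j − d_{j−1} where d_j = dim ker(N^j) (with d_0 = 0). Computing the differences gives [3, 2, 1].
The number of blocks of size exactly k is (#blocks of size ≥ k) − (#blocks of size ≥ k + 1), so the partition is: 1 block(s) of size 1, 1 block(s) of size 2, 1 block(s) of size 3.
In nonincreasing order the block sizes are [3, 2, 1].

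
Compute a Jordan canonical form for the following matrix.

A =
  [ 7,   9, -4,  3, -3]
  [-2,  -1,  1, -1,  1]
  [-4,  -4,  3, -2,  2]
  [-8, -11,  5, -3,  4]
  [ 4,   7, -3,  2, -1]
J_3(1) ⊕ J_1(1) ⊕ J_1(1)

The characteristic polynomial is
  det(x·I − A) = x^5 - 5*x^4 + 10*x^3 - 10*x^2 + 5*x - 1 = (x - 1)^5

Eigenvalues and multiplicities (the geometric multiplicity of λ is n − rank(A − λI), which equals the number of Jordan blocks for λ):
  λ = 1: algebraic multiplicity = 5, geometric multiplicity = 3

Determining the block sizes for each eigenvalue:
  λ = 1: with am = 5 and gm = 3, the partition is not yet determined (e.g. several partitions of 5 into 3 parts exist). Let N = A − (1)·I. Computing rank(N^1) = 2, rank(N^2) = 1, rank(N^3) = 0; the number of blocks of size ≥ j is rank(N^{j−1}) − rank(N^j), giving [3, 1, 1]. So we have 1 block(s) of size 3, 2 block(s) of size 1 → block sizes [3, 1, 1]

Assembling the blocks gives a Jordan form
J =
  [1, 1, 0, 0, 0]
  [0, 1, 1, 0, 0]
  [0, 0, 1, 0, 0]
  [0, 0, 0, 1, 0]
  [0, 0, 0, 0, 1]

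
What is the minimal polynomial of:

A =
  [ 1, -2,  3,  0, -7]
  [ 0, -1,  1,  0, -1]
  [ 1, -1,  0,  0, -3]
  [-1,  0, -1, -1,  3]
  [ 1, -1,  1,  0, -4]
x^3 + 3*x^2 + 3*x + 1

The characteristic polynomial is χ_A(x) = (x + 1)^5, so the eigenvalues are known. The minimal polynomial is
  m_A(x) = Π_λ (x − λ)^{k_λ}
where k_λ is the size of the *largest* Jordan block for λ (equivalently, the smallest k with (A − λI)^k v = 0 for every generalised eigenvector v of λ).

  λ = -1: largest Jordan block has size 3, contributing (x + 1)^3

So m_A(x) = (x + 1)^3 = x^3 + 3*x^2 + 3*x + 1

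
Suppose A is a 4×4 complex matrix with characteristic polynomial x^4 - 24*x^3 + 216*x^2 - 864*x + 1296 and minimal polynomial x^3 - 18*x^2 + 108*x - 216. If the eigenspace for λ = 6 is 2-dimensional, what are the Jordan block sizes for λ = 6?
Block sizes for λ = 6: [3, 1]

Step 1 — from the characteristic polynomial, algebraic multiplicity of λ = 6 is 4. From dim ker(A − (6)·I) = 2, there are exactly 2 Jordan blocks for λ = 6.
Step 2 — from the minimal polynomial, the factor (x − 6)^3 tells us the largest block for λ = 6 has size 3.
Step 3 — with total size 4, 2 blocks, and largest block 3, the block sizes (in nonincreasing order) are [3, 1].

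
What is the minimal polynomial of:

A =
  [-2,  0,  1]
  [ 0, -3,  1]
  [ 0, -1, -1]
x^3 + 6*x^2 + 12*x + 8

The characteristic polynomial is χ_A(x) = (x + 2)^3, so the eigenvalues are known. The minimal polynomial is
  m_A(x) = Π_λ (x − λ)^{k_λ}
where k_λ is the size of the *largest* Jordan block for λ (equivalently, the smallest k with (A − λI)^k v = 0 for every generalised eigenvector v of λ).

  λ = -2: largest Jordan block has size 3, contributing (x + 2)^3

So m_A(x) = (x + 2)^3 = x^3 + 6*x^2 + 12*x + 8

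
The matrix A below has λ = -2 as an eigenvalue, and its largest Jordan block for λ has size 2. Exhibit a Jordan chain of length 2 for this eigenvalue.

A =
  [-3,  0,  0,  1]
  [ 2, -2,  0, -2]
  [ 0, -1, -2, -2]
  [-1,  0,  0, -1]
A Jordan chain for λ = -2 of length 2:
v_1 = (-1, 2, 0, -1)ᵀ
v_2 = (1, 0, 0, 0)ᵀ

Let N = A − (-2)·I. We want v_2 with N^2 v_2 = 0 but N^1 v_2 ≠ 0; then v_{j-1} := N · v_j for j = 2, …, 2.

Pick v_2 = (1, 0, 0, 0)ᵀ.
Then v_1 = N · v_2 = (-1, 2, 0, -1)ᵀ.

Sanity check: (A − (-2)·I) v_1 = (0, 0, 0, 0)ᵀ = 0. ✓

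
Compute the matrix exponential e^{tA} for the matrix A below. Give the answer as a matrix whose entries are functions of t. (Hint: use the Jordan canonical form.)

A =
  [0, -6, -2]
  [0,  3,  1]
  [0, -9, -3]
e^{tA} =
  [1, -6*t, -2*t]
  [0, 3*t + 1, t]
  [0, -9*t, 1 - 3*t]

Strategy: write A = P · J · P⁻¹ where J is a Jordan canonical form, so e^{tA} = P · e^{tJ} · P⁻¹, and e^{tJ} can be computed block-by-block.

A has Jordan form
J =
  [0, 1, 0]
  [0, 0, 0]
  [0, 0, 0]
(up to reordering of blocks).

Per-block formulas:
  For a 2×2 Jordan block J_2(0): exp(t · J_2(0)) = e^(0t)·(I + t·N), where N is the 2×2 nilpotent shift.
  For a 1×1 block at λ = 0: exp(t · [0]) = [e^(0t)].

After assembling e^{tJ} and conjugating by P, we get:

e^{tA} =
  [1, -6*t, -2*t]
  [0, 3*t + 1, t]
  [0, -9*t, 1 - 3*t]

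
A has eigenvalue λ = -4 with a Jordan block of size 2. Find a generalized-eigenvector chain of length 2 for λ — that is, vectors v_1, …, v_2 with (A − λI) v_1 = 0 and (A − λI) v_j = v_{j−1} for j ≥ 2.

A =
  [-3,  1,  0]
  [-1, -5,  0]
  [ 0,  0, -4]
A Jordan chain for λ = -4 of length 2:
v_1 = (1, -1, 0)ᵀ
v_2 = (1, 0, 0)ᵀ

Let N = A − (-4)·I. We want v_2 with N^2 v_2 = 0 but N^1 v_2 ≠ 0; then v_{j-1} := N · v_j for j = 2, …, 2.

Pick v_2 = (1, 0, 0)ᵀ.
Then v_1 = N · v_2 = (1, -1, 0)ᵀ.

Sanity check: (A − (-4)·I) v_1 = (0, 0, 0)ᵀ = 0. ✓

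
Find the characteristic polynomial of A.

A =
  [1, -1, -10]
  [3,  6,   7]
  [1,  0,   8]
x^3 - 15*x^2 + 75*x - 125

Expanding det(x·I − A) (e.g. by cofactor expansion or by noting that A is similar to its Jordan form J, which has the same characteristic polynomial as A) gives
  χ_A(x) = x^3 - 15*x^2 + 75*x - 125
which factors as (x - 5)^3. The eigenvalues (with algebraic multiplicities) are λ = 5 with multiplicity 3.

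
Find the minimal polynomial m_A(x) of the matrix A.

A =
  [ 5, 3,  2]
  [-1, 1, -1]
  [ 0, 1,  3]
x^3 - 9*x^2 + 27*x - 27

The characteristic polynomial is χ_A(x) = (x - 3)^3, so the eigenvalues are known. The minimal polynomial is
  m_A(x) = Π_λ (x − λ)^{k_λ}
where k_λ is the size of the *largest* Jordan block for λ (equivalently, the smallest k with (A − λI)^k v = 0 for every generalised eigenvector v of λ).

  λ = 3: largest Jordan block has size 3, contributing (x − 3)^3

So m_A(x) = (x - 3)^3 = x^3 - 9*x^2 + 27*x - 27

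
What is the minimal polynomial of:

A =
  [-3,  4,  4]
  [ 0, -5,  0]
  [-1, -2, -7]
x^2 + 10*x + 25

The characteristic polynomial is χ_A(x) = (x + 5)^3, so the eigenvalues are known. The minimal polynomial is
  m_A(x) = Π_λ (x − λ)^{k_λ}
where k_λ is the size of the *largest* Jordan block for λ (equivalently, the smallest k with (A − λI)^k v = 0 for every generalised eigenvector v of λ).

  λ = -5: largest Jordan block has size 2, contributing (x + 5)^2

So m_A(x) = (x + 5)^2 = x^2 + 10*x + 25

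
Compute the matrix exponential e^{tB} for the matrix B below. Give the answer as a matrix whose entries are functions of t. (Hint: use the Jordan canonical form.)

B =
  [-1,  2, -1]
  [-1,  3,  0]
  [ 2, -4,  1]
e^{tB} =
  [-2*t*exp(t) + exp(t), 2*t^2*exp(t) + 2*t*exp(t), t^2*exp(t) - t*exp(t)]
  [-t*exp(t), t^2*exp(t) + 2*t*exp(t) + exp(t), t^2*exp(t)/2]
  [2*t*exp(t), -2*t^2*exp(t) - 4*t*exp(t), -t^2*exp(t) + exp(t)]

Strategy: write B = P · J · P⁻¹ where J is a Jordan canonical form, so e^{tB} = P · e^{tJ} · P⁻¹, and e^{tJ} can be computed block-by-block.

B has Jordan form
J =
  [1, 1, 0]
  [0, 1, 1]
  [0, 0, 1]
(up to reordering of blocks).

Per-block formulas:
  For a 3×3 Jordan block J_3(1): exp(t · J_3(1)) = e^(1t)·(I + t·N + (t^2/2)·N^2), where N is the 3×3 nilpotent shift.

After assembling e^{tJ} and conjugating by P, we get:

e^{tB} =
  [-2*t*exp(t) + exp(t), 2*t^2*exp(t) + 2*t*exp(t), t^2*exp(t) - t*exp(t)]
  [-t*exp(t), t^2*exp(t) + 2*t*exp(t) + exp(t), t^2*exp(t)/2]
  [2*t*exp(t), -2*t^2*exp(t) - 4*t*exp(t), -t^2*exp(t) + exp(t)]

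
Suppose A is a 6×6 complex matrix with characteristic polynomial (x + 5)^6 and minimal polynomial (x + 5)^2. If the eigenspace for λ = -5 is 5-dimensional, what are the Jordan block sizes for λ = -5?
Block sizes for λ = -5: [2, 1, 1, 1, 1]

Step 1 — from the characteristic polynomial, algebraic multiplicity of λ = -5 is 6. From dim ker(A − (-5)·I) = 5, there are exactly 5 Jordan blocks for λ = -5.
Step 2 — from the minimal polynomial, the factor (x + 5)^2 tells us the largest block for λ = -5 has size 2.
Step 3 — with total size 6, 5 blocks, and largest block 2, the block sizes (in nonincreasing order) are [2, 1, 1, 1, 1].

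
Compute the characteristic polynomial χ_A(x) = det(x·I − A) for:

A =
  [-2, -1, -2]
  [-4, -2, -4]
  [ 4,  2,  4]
x^3

Expanding det(x·I − A) (e.g. by cofactor expansion or by noting that A is similar to its Jordan form J, which has the same characteristic polynomial as A) gives
  χ_A(x) = x^3
which factors as x^3. The eigenvalues (with algebraic multiplicities) are λ = 0 with multiplicity 3.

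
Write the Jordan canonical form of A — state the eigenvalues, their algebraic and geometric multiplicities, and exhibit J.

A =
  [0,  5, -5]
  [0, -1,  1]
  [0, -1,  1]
J_2(0) ⊕ J_1(0)

The characteristic polynomial is
  det(x·I − A) = x^3

Eigenvalues and multiplicities (the geometric multiplicity of λ is n − rank(A − λI), which equals the number of Jordan blocks for λ):
  λ = 0: algebraic multiplicity = 3, geometric multiplicity = 2

Determining the block sizes for each eigenvalue:
  λ = 0: 2 blocks summing to 3 forces exactly one block of size 2 and the rest size 1 → block sizes [2, 1]

Assembling the blocks gives a Jordan form
J =
  [0, 1, 0]
  [0, 0, 0]
  [0, 0, 0]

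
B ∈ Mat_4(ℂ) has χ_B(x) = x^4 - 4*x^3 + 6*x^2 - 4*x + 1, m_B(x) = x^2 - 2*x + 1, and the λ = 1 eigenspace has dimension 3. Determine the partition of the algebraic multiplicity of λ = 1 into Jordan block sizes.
Block sizes for λ = 1: [2, 1, 1]

Step 1 — from the characteristic polynomial, algebraic multiplicity of λ = 1 is 4. From dim ker(B − (1)·I) = 3, there are exactly 3 Jordan blocks for λ = 1.
Step 2 — from the minimal polynomial, the factor (x − 1)^2 tells us the largest block for λ = 1 has size 2.
Step 3 — with total size 4, 3 blocks, and largest block 2, the block sizes (in nonincreasing order) are [2, 1, 1].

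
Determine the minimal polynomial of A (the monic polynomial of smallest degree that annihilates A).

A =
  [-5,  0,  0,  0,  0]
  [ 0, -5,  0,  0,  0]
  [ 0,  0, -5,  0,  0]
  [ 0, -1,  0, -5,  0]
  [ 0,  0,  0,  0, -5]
x^2 + 10*x + 25

The characteristic polynomial is χ_A(x) = (x + 5)^5, so the eigenvalues are known. The minimal polynomial is
  m_A(x) = Π_λ (x − λ)^{k_λ}
where k_λ is the size of the *largest* Jordan block for λ (equivalently, the smallest k with (A − λI)^k v = 0 for every generalised eigenvector v of λ).

  λ = -5: largest Jordan block has size 2, contributing (x + 5)^2

So m_A(x) = (x + 5)^2 = x^2 + 10*x + 25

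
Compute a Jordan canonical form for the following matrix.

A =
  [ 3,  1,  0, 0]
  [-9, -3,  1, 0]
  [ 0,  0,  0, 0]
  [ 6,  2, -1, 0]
J_3(0) ⊕ J_1(0)

The characteristic polynomial is
  det(x·I − A) = x^4

Eigenvalues and multiplicities (the geometric multiplicity of λ is n − rank(A − λI), which equals the number of Jordan blocks for λ):
  λ = 0: algebraic multiplicity = 4, geometric multiplicity = 2

Determining the block sizes for each eigenvalue:
  λ = 0: with am = 4 and gm = 2, the partition is not yet determined (e.g. several partitions of 4 into 2 parts exist). Let N = A − (0)·I. Computing rank(N^1) = 2, rank(N^2) = 1, rank(N^3) = 0; the number of blocks of size ≥ j is rank(N^{j−1}) − rank(N^j), giving [2, 1, 1]. So we have 1 block(s) of size 3, 1 block(s) of size 1 → block sizes [3, 1]

Assembling the blocks gives a Jordan form
J =
  [0, 1, 0, 0]
  [0, 0, 1, 0]
  [0, 0, 0, 0]
  [0, 0, 0, 0]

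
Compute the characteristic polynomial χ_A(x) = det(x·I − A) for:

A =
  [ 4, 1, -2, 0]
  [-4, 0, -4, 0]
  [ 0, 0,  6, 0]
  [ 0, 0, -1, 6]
x^4 - 16*x^3 + 88*x^2 - 192*x + 144

Expanding det(x·I − A) (e.g. by cofactor expansion or by noting that A is similar to its Jordan form J, which has the same characteristic polynomial as A) gives
  χ_A(x) = x^4 - 16*x^3 + 88*x^2 - 192*x + 144
which factors as (x - 6)^2*(x - 2)^2. The eigenvalues (with algebraic multiplicities) are λ = 2 with multiplicity 2, λ = 6 with multiplicity 2.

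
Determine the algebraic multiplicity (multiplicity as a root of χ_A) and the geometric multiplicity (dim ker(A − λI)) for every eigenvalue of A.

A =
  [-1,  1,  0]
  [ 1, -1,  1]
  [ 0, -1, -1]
λ = -1: alg = 3, geom = 1

Step 1 — factor the characteristic polynomial to read off the algebraic multiplicities:
  χ_A(x) = (x + 1)^3

Step 2 — compute geometric multiplicities via the rank-nullity identity g(λ) = n − rank(A − λI):
  rank(A − (-1)·I) = 2, so dim ker(A − (-1)·I) = n − 2 = 1

Summary:
  λ = -1: algebraic multiplicity = 3, geometric multiplicity = 1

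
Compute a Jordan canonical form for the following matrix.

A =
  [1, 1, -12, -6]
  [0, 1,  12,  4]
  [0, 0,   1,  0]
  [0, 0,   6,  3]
J_2(1) ⊕ J_1(1) ⊕ J_1(3)

The characteristic polynomial is
  det(x·I − A) = x^4 - 6*x^3 + 12*x^2 - 10*x + 3 = (x - 3)*(x - 1)^3

Eigenvalues and multiplicities (the geometric multiplicity of λ is n − rank(A − λI), which equals the number of Jordan blocks for λ):
  λ = 1: algebraic multiplicity = 3, geometric multiplicity = 2
  λ = 3: algebraic multiplicity = 1, geometric multiplicity = 1

Determining the block sizes for each eigenvalue:
  λ = 1: 2 blocks summing to 3 forces exactly one block of size 2 and the rest size 1 → block sizes [2, 1]
  λ = 3: one block (gm = 1), so the single block has size am = 1 → block sizes [1]

Assembling the blocks gives a Jordan form
J =
  [1, 1, 0, 0]
  [0, 1, 0, 0]
  [0, 0, 1, 0]
  [0, 0, 0, 3]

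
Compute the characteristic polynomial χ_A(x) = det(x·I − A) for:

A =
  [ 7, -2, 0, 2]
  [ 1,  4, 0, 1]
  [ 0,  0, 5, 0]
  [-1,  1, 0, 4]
x^4 - 20*x^3 + 150*x^2 - 500*x + 625

Expanding det(x·I − A) (e.g. by cofactor expansion or by noting that A is similar to its Jordan form J, which has the same characteristic polynomial as A) gives
  χ_A(x) = x^4 - 20*x^3 + 150*x^2 - 500*x + 625
which factors as (x - 5)^4. The eigenvalues (with algebraic multiplicities) are λ = 5 with multiplicity 4.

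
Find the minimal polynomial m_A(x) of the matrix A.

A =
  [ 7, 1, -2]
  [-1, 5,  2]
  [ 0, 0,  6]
x^2 - 12*x + 36

The characteristic polynomial is χ_A(x) = (x - 6)^3, so the eigenvalues are known. The minimal polynomial is
  m_A(x) = Π_λ (x − λ)^{k_λ}
where k_λ is the size of the *largest* Jordan block for λ (equivalently, the smallest k with (A − λI)^k v = 0 for every generalised eigenvector v of λ).

  λ = 6: largest Jordan block has size 2, contributing (x − 6)^2

So m_A(x) = (x - 6)^2 = x^2 - 12*x + 36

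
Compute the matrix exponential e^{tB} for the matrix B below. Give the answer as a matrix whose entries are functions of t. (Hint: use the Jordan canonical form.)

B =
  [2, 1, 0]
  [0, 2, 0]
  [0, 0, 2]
e^{tB} =
  [exp(2*t), t*exp(2*t), 0]
  [0, exp(2*t), 0]
  [0, 0, exp(2*t)]

Strategy: write B = P · J · P⁻¹ where J is a Jordan canonical form, so e^{tB} = P · e^{tJ} · P⁻¹, and e^{tJ} can be computed block-by-block.

B has Jordan form
J =
  [2, 1, 0]
  [0, 2, 0]
  [0, 0, 2]
(up to reordering of blocks).

Per-block formulas:
  For a 1×1 block at λ = 2: exp(t · [2]) = [e^(2t)].
  For a 2×2 Jordan block J_2(2): exp(t · J_2(2)) = e^(2t)·(I + t·N), where N is the 2×2 nilpotent shift.

After assembling e^{tJ} and conjugating by P, we get:

e^{tB} =
  [exp(2*t), t*exp(2*t), 0]
  [0, exp(2*t), 0]
  [0, 0, exp(2*t)]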